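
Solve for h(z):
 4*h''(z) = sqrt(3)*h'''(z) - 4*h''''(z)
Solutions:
 h(z) = C1 + C2*z + (C3*sin(sqrt(61)*z/8) + C4*cos(sqrt(61)*z/8))*exp(sqrt(3)*z/8)


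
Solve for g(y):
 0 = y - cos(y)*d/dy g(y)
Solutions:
 g(y) = C1 + Integral(y/cos(y), y)


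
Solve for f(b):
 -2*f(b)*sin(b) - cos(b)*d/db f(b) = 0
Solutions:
 f(b) = C1*cos(b)^2


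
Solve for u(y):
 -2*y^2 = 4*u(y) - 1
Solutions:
 u(y) = 1/4 - y^2/2


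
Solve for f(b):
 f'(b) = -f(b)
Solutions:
 f(b) = C1*exp(-b)


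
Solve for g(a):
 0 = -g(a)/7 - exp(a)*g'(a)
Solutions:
 g(a) = C1*exp(exp(-a)/7)


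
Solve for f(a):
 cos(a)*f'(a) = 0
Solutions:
 f(a) = C1


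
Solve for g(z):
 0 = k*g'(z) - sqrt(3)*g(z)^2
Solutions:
 g(z) = -k/(C1*k + sqrt(3)*z)


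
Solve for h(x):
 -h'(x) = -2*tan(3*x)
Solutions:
 h(x) = C1 - 2*log(cos(3*x))/3


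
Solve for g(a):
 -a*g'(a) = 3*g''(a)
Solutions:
 g(a) = C1 + C2*erf(sqrt(6)*a/6)


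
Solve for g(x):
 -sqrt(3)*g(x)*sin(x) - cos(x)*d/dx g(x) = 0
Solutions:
 g(x) = C1*cos(x)^(sqrt(3))


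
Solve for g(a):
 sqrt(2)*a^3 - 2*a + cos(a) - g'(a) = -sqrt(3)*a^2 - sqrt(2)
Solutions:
 g(a) = C1 + sqrt(2)*a^4/4 + sqrt(3)*a^3/3 - a^2 + sqrt(2)*a + sin(a)


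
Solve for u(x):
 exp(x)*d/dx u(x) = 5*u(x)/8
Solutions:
 u(x) = C1*exp(-5*exp(-x)/8)


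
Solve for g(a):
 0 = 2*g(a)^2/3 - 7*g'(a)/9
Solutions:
 g(a) = -7/(C1 + 6*a)


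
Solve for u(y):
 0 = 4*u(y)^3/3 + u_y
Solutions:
 u(y) = -sqrt(6)*sqrt(-1/(C1 - 4*y))/2
 u(y) = sqrt(6)*sqrt(-1/(C1 - 4*y))/2


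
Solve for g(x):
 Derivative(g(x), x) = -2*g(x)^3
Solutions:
 g(x) = -sqrt(2)*sqrt(-1/(C1 - 2*x))/2
 g(x) = sqrt(2)*sqrt(-1/(C1 - 2*x))/2


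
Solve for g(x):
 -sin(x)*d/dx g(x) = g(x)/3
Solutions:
 g(x) = C1*(cos(x) + 1)^(1/6)/(cos(x) - 1)^(1/6)


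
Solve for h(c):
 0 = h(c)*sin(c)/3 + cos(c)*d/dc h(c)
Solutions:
 h(c) = C1*cos(c)^(1/3)


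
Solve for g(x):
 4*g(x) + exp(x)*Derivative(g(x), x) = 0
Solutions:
 g(x) = C1*exp(4*exp(-x))


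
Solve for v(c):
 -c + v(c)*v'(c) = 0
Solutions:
 v(c) = -sqrt(C1 + c^2)
 v(c) = sqrt(C1 + c^2)


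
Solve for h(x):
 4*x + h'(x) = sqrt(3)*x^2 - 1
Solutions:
 h(x) = C1 + sqrt(3)*x^3/3 - 2*x^2 - x


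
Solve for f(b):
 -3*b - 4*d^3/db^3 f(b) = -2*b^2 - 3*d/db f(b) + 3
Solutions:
 f(b) = C1 + C2*exp(-sqrt(3)*b/2) + C3*exp(sqrt(3)*b/2) - 2*b^3/9 + b^2/2 - 7*b/9


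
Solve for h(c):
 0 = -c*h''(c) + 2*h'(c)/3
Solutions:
 h(c) = C1 + C2*c^(5/3)


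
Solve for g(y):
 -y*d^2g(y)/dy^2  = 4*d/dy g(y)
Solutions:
 g(y) = C1 + C2/y^3


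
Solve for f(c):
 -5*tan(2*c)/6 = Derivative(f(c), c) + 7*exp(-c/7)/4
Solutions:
 f(c) = C1 - 5*log(tan(2*c)^2 + 1)/24 + 49*exp(-c/7)/4


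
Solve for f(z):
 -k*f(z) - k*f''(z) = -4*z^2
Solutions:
 f(z) = C1*exp(-I*z) + C2*exp(I*z) + 4*z^2/k - 8/k


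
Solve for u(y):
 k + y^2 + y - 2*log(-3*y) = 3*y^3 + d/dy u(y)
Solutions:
 u(y) = C1 - 3*y^4/4 + y^3/3 + y^2/2 + y*(k - 2*log(3) + 2) - 2*y*log(-y)


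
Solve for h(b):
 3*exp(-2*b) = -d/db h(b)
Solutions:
 h(b) = C1 + 3*exp(-2*b)/2


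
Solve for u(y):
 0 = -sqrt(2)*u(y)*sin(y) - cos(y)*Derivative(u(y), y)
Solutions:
 u(y) = C1*cos(y)^(sqrt(2))


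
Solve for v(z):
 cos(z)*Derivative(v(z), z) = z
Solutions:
 v(z) = C1 + Integral(z/cos(z), z)


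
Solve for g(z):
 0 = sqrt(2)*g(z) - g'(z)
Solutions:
 g(z) = C1*exp(sqrt(2)*z)


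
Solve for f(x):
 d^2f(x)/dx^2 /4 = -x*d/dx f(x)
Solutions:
 f(x) = C1 + C2*erf(sqrt(2)*x)


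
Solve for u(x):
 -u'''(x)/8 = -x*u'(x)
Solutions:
 u(x) = C1 + Integral(C2*airyai(2*x) + C3*airybi(2*x), x)


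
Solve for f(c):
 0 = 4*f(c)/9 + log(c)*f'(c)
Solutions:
 f(c) = C1*exp(-4*li(c)/9)


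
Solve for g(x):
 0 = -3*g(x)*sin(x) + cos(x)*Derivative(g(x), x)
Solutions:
 g(x) = C1/cos(x)^3


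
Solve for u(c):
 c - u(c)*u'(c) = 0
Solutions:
 u(c) = -sqrt(C1 + c^2)
 u(c) = sqrt(C1 + c^2)


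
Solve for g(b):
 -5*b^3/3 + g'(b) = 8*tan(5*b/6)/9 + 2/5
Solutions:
 g(b) = C1 + 5*b^4/12 + 2*b/5 - 16*log(cos(5*b/6))/15


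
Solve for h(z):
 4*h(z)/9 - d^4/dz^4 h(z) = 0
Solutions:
 h(z) = C1*exp(-sqrt(6)*z/3) + C2*exp(sqrt(6)*z/3) + C3*sin(sqrt(6)*z/3) + C4*cos(sqrt(6)*z/3)


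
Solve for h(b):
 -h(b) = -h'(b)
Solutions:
 h(b) = C1*exp(b)


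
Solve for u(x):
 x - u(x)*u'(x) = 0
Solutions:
 u(x) = -sqrt(C1 + x^2)
 u(x) = sqrt(C1 + x^2)


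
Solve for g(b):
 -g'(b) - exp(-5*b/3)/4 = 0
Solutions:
 g(b) = C1 + 3*exp(-5*b/3)/20


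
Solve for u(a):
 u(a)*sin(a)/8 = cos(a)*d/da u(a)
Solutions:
 u(a) = C1/cos(a)^(1/8)


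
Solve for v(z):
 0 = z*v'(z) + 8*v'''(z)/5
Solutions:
 v(z) = C1 + Integral(C2*airyai(-5^(1/3)*z/2) + C3*airybi(-5^(1/3)*z/2), z)


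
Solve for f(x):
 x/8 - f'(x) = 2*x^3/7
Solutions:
 f(x) = C1 - x^4/14 + x^2/16


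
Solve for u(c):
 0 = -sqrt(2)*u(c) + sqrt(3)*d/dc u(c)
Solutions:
 u(c) = C1*exp(sqrt(6)*c/3)


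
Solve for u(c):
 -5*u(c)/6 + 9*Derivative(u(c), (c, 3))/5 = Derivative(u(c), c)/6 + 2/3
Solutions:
 u(c) = C1*exp(-10^(1/3)*c*(10^(1/3)/(sqrt(18215) + 135)^(1/3) + (sqrt(18215) + 135)^(1/3))/36)*sin(10^(1/3)*sqrt(3)*c*(-(sqrt(18215) + 135)^(1/3) + 10^(1/3)/(sqrt(18215) + 135)^(1/3))/36) + C2*exp(-10^(1/3)*c*(10^(1/3)/(sqrt(18215) + 135)^(1/3) + (sqrt(18215) + 135)^(1/3))/36)*cos(10^(1/3)*sqrt(3)*c*(-(sqrt(18215) + 135)^(1/3) + 10^(1/3)/(sqrt(18215) + 135)^(1/3))/36) + C3*exp(10^(1/3)*c*(10^(1/3)/(sqrt(18215) + 135)^(1/3) + (sqrt(18215) + 135)^(1/3))/18) - 4/5


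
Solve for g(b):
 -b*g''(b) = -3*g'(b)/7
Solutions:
 g(b) = C1 + C2*b^(10/7)


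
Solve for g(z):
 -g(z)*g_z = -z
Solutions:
 g(z) = -sqrt(C1 + z^2)
 g(z) = sqrt(C1 + z^2)


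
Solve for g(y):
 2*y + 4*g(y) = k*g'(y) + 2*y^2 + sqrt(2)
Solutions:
 g(y) = C1*exp(4*y/k) + k^2/16 + k*y/4 - k/8 + y^2/2 - y/2 + sqrt(2)/4


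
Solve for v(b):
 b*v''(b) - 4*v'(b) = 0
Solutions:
 v(b) = C1 + C2*b^5


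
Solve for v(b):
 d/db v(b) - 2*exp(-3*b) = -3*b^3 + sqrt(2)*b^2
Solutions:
 v(b) = C1 - 3*b^4/4 + sqrt(2)*b^3/3 - 2*exp(-3*b)/3


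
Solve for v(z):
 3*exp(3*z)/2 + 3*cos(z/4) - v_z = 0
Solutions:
 v(z) = C1 + exp(3*z)/2 + 12*sin(z/4)


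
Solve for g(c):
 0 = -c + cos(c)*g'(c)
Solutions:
 g(c) = C1 + Integral(c/cos(c), c)


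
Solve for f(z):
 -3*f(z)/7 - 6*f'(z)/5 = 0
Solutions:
 f(z) = C1*exp(-5*z/14)


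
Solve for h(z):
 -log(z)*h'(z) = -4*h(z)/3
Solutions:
 h(z) = C1*exp(4*li(z)/3)


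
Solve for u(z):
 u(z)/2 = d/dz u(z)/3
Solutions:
 u(z) = C1*exp(3*z/2)


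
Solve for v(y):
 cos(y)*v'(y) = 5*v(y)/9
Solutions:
 v(y) = C1*(sin(y) + 1)^(5/18)/(sin(y) - 1)^(5/18)


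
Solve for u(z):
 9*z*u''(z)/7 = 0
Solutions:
 u(z) = C1 + C2*z


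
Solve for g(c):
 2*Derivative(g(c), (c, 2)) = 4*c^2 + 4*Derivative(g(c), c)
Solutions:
 g(c) = C1 + C2*exp(2*c) - c^3/3 - c^2/2 - c/2


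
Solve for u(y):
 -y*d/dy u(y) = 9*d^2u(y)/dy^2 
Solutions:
 u(y) = C1 + C2*erf(sqrt(2)*y/6)


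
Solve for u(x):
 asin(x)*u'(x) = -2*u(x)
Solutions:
 u(x) = C1*exp(-2*Integral(1/asin(x), x))


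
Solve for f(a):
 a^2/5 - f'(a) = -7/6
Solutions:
 f(a) = C1 + a^3/15 + 7*a/6


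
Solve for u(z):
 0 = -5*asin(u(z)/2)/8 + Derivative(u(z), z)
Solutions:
 Integral(1/asin(_y/2), (_y, u(z))) = C1 + 5*z/8


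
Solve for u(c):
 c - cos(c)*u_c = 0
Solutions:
 u(c) = C1 + Integral(c/cos(c), c)


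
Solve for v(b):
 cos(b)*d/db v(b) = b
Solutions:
 v(b) = C1 + Integral(b/cos(b), b)


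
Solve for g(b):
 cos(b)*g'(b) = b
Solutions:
 g(b) = C1 + Integral(b/cos(b), b)


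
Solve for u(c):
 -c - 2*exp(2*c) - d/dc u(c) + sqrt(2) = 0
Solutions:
 u(c) = C1 - c^2/2 + sqrt(2)*c - exp(2*c)


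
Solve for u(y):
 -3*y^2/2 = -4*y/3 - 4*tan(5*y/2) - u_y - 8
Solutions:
 u(y) = C1 + y^3/2 - 2*y^2/3 - 8*y + 8*log(cos(5*y/2))/5


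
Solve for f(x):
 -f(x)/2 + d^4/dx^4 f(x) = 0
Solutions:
 f(x) = C1*exp(-2^(3/4)*x/2) + C2*exp(2^(3/4)*x/2) + C3*sin(2^(3/4)*x/2) + C4*cos(2^(3/4)*x/2)


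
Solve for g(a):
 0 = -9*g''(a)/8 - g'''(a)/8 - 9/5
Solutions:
 g(a) = C1 + C2*a + C3*exp(-9*a) - 4*a^2/5


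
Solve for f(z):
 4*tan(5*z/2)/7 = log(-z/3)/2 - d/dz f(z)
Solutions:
 f(z) = C1 + z*log(-z)/2 - z*log(3)/2 - z/2 + 8*log(cos(5*z/2))/35


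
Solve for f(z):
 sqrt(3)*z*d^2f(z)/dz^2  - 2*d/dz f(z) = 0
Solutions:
 f(z) = C1 + C2*z^(1 + 2*sqrt(3)/3)


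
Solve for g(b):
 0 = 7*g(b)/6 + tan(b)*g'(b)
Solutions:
 g(b) = C1/sin(b)^(7/6)


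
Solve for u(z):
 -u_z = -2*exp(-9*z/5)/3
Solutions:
 u(z) = C1 - 10*exp(-9*z/5)/27


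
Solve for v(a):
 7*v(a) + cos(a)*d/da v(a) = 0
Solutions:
 v(a) = C1*sqrt(sin(a) - 1)*(sin(a)^3 - 3*sin(a)^2 + 3*sin(a) - 1)/(sqrt(sin(a) + 1)*(sin(a)^3 + 3*sin(a)^2 + 3*sin(a) + 1))


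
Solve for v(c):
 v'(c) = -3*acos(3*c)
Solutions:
 v(c) = C1 - 3*c*acos(3*c) + sqrt(1 - 9*c^2)


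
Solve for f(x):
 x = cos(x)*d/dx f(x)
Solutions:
 f(x) = C1 + Integral(x/cos(x), x)


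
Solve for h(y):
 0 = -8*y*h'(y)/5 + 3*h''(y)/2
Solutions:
 h(y) = C1 + C2*erfi(2*sqrt(30)*y/15)


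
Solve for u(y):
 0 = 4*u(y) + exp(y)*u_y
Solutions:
 u(y) = C1*exp(4*exp(-y))


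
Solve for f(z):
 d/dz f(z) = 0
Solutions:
 f(z) = C1


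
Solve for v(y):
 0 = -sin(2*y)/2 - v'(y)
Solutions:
 v(y) = C1 + cos(2*y)/4


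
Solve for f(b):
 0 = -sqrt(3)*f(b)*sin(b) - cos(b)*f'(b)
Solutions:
 f(b) = C1*cos(b)^(sqrt(3))


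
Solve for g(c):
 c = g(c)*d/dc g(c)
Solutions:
 g(c) = -sqrt(C1 + c^2)
 g(c) = sqrt(C1 + c^2)


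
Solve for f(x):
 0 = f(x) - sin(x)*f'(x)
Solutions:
 f(x) = C1*sqrt(cos(x) - 1)/sqrt(cos(x) + 1)


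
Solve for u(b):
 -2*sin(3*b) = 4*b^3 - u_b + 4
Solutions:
 u(b) = C1 + b^4 + 4*b - 2*cos(3*b)/3


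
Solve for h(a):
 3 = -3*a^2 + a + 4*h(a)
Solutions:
 h(a) = 3*a^2/4 - a/4 + 3/4


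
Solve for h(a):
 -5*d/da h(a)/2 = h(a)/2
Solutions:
 h(a) = C1*exp(-a/5)


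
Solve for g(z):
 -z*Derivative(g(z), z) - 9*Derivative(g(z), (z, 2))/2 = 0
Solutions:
 g(z) = C1 + C2*erf(z/3)


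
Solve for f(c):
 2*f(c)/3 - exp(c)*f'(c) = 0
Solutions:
 f(c) = C1*exp(-2*exp(-c)/3)


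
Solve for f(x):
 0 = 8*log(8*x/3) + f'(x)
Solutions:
 f(x) = C1 - 8*x*log(x) + x*log(6561/16777216) + 8*x


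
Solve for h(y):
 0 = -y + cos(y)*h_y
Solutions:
 h(y) = C1 + Integral(y/cos(y), y)


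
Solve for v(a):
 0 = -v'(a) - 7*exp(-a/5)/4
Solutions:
 v(a) = C1 + 35*exp(-a/5)/4


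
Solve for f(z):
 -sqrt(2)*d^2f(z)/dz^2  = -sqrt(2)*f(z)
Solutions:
 f(z) = C1*exp(-z) + C2*exp(z)


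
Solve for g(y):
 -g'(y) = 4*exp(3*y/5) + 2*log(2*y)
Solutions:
 g(y) = C1 - 2*y*log(y) + 2*y*(1 - log(2)) - 20*exp(3*y/5)/3


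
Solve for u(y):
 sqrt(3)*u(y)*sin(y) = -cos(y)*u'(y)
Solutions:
 u(y) = C1*cos(y)^(sqrt(3))


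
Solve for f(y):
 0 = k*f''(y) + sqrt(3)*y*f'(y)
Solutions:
 f(y) = C1 + C2*sqrt(k)*erf(sqrt(2)*3^(1/4)*y*sqrt(1/k)/2)


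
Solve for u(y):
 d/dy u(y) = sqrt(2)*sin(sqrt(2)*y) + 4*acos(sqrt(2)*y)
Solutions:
 u(y) = C1 + 4*y*acos(sqrt(2)*y) - 2*sqrt(2)*sqrt(1 - 2*y^2) - cos(sqrt(2)*y)


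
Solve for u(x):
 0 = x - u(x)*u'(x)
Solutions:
 u(x) = -sqrt(C1 + x^2)
 u(x) = sqrt(C1 + x^2)


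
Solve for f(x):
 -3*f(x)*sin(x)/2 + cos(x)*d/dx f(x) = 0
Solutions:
 f(x) = C1/cos(x)^(3/2)


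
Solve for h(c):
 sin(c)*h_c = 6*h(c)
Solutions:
 h(c) = C1*(cos(c)^3 - 3*cos(c)^2 + 3*cos(c) - 1)/(cos(c)^3 + 3*cos(c)^2 + 3*cos(c) + 1)


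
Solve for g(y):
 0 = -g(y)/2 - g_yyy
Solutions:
 g(y) = C3*exp(-2^(2/3)*y/2) + (C1*sin(2^(2/3)*sqrt(3)*y/4) + C2*cos(2^(2/3)*sqrt(3)*y/4))*exp(2^(2/3)*y/4)


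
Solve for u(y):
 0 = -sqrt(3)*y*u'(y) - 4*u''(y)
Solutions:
 u(y) = C1 + C2*erf(sqrt(2)*3^(1/4)*y/4)


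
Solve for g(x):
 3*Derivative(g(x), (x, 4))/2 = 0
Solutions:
 g(x) = C1 + C2*x + C3*x^2 + C4*x^3


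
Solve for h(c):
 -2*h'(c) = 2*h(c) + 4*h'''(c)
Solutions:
 h(c) = C1*exp(-6^(1/3)*c*(-(9 + sqrt(87))^(1/3) + 6^(1/3)/(9 + sqrt(87))^(1/3))/12)*sin(2^(1/3)*3^(1/6)*c*(3*2^(1/3)/(9 + sqrt(87))^(1/3) + 3^(2/3)*(9 + sqrt(87))^(1/3))/12) + C2*exp(-6^(1/3)*c*(-(9 + sqrt(87))^(1/3) + 6^(1/3)/(9 + sqrt(87))^(1/3))/12)*cos(2^(1/3)*3^(1/6)*c*(3*2^(1/3)/(9 + sqrt(87))^(1/3) + 3^(2/3)*(9 + sqrt(87))^(1/3))/12) + C3*exp(6^(1/3)*c*(-(9 + sqrt(87))^(1/3) + 6^(1/3)/(9 + sqrt(87))^(1/3))/6)


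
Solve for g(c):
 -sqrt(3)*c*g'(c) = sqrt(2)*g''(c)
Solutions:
 g(c) = C1 + C2*erf(6^(1/4)*c/2)


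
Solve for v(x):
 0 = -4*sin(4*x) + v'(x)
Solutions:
 v(x) = C1 - cos(4*x)


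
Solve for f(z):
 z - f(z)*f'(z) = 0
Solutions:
 f(z) = -sqrt(C1 + z^2)
 f(z) = sqrt(C1 + z^2)


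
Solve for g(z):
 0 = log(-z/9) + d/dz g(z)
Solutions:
 g(z) = C1 - z*log(-z) + z*(1 + 2*log(3))


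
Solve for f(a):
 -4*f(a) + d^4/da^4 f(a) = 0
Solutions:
 f(a) = C1*exp(-sqrt(2)*a) + C2*exp(sqrt(2)*a) + C3*sin(sqrt(2)*a) + C4*cos(sqrt(2)*a)


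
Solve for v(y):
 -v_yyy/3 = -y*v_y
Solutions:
 v(y) = C1 + Integral(C2*airyai(3^(1/3)*y) + C3*airybi(3^(1/3)*y), y)


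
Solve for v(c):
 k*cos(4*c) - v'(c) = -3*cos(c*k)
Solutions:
 v(c) = C1 + k*sin(4*c)/4 + 3*sin(c*k)/k


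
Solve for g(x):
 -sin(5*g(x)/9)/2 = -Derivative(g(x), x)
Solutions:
 -x/2 + 9*log(cos(5*g(x)/9) - 1)/10 - 9*log(cos(5*g(x)/9) + 1)/10 = C1


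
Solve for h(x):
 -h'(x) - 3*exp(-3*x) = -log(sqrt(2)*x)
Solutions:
 h(x) = C1 + x*log(x) + x*(-1 + log(2)/2) + exp(-3*x)


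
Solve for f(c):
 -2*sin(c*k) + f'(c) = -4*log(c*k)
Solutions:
 f(c) = C1 - 4*c*log(c*k) + 4*c + 2*Piecewise((-cos(c*k)/k, Ne(k, 0)), (0, True))


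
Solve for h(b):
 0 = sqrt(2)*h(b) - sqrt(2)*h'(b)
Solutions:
 h(b) = C1*exp(b)


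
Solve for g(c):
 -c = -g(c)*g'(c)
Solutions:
 g(c) = -sqrt(C1 + c^2)
 g(c) = sqrt(C1 + c^2)


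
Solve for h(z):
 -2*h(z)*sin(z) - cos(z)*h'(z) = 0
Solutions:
 h(z) = C1*cos(z)^2


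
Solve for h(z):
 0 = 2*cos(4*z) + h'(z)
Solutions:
 h(z) = C1 - sin(4*z)/2


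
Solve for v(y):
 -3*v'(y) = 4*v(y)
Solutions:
 v(y) = C1*exp(-4*y/3)


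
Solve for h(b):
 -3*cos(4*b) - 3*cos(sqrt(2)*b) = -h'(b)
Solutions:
 h(b) = C1 + 3*sin(4*b)/4 + 3*sqrt(2)*sin(sqrt(2)*b)/2


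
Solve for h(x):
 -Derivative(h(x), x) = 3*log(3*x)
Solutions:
 h(x) = C1 - 3*x*log(x) - x*log(27) + 3*x


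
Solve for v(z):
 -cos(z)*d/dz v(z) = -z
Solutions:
 v(z) = C1 + Integral(z/cos(z), z)


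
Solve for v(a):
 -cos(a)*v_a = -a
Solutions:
 v(a) = C1 + Integral(a/cos(a), a)


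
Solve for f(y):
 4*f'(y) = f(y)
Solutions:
 f(y) = C1*exp(y/4)


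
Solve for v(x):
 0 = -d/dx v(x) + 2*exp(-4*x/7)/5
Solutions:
 v(x) = C1 - 7*exp(-4*x/7)/10


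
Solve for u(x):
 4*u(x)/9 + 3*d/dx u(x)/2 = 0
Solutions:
 u(x) = C1*exp(-8*x/27)


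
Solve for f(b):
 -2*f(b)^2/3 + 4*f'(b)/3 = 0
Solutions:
 f(b) = -2/(C1 + b)


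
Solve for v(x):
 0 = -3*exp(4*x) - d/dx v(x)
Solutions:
 v(x) = C1 - 3*exp(4*x)/4


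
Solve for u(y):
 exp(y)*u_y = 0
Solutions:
 u(y) = C1


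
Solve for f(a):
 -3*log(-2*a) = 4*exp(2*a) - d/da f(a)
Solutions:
 f(a) = C1 + 3*a*log(-a) + 3*a*(-1 + log(2)) + 2*exp(2*a)


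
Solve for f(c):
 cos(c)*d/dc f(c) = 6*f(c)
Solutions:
 f(c) = C1*(sin(c)^3 + 3*sin(c)^2 + 3*sin(c) + 1)/(sin(c)^3 - 3*sin(c)^2 + 3*sin(c) - 1)


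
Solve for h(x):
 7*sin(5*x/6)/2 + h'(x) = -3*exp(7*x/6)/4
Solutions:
 h(x) = C1 - 9*exp(7*x/6)/14 + 21*cos(5*x/6)/5


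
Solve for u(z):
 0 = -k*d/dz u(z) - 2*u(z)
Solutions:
 u(z) = C1*exp(-2*z/k)


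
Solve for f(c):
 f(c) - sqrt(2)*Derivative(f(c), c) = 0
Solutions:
 f(c) = C1*exp(sqrt(2)*c/2)


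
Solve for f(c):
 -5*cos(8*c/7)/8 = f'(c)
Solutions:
 f(c) = C1 - 35*sin(8*c/7)/64


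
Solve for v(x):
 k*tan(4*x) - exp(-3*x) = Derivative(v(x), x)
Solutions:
 v(x) = C1 + k*log(tan(4*x)^2 + 1)/8 + exp(-3*x)/3


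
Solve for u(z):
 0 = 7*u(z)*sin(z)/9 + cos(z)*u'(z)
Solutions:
 u(z) = C1*cos(z)^(7/9)


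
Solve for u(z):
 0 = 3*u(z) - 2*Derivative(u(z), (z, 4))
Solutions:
 u(z) = C1*exp(-2^(3/4)*3^(1/4)*z/2) + C2*exp(2^(3/4)*3^(1/4)*z/2) + C3*sin(2^(3/4)*3^(1/4)*z/2) + C4*cos(2^(3/4)*3^(1/4)*z/2)


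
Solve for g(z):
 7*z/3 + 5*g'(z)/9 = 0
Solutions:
 g(z) = C1 - 21*z^2/10


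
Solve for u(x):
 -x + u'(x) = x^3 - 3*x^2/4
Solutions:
 u(x) = C1 + x^4/4 - x^3/4 + x^2/2


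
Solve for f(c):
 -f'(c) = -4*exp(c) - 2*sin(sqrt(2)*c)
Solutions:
 f(c) = C1 + 4*exp(c) - sqrt(2)*cos(sqrt(2)*c)


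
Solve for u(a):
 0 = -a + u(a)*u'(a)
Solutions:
 u(a) = -sqrt(C1 + a^2)
 u(a) = sqrt(C1 + a^2)


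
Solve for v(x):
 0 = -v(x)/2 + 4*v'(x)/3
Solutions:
 v(x) = C1*exp(3*x/8)


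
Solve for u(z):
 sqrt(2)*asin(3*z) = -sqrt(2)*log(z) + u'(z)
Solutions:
 u(z) = C1 + sqrt(2)*z*(log(z) - 1) + sqrt(2)*(z*asin(3*z) + sqrt(1 - 9*z^2)/3)


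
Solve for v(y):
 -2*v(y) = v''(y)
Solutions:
 v(y) = C1*sin(sqrt(2)*y) + C2*cos(sqrt(2)*y)


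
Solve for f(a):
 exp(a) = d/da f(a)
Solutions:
 f(a) = C1 + exp(a)


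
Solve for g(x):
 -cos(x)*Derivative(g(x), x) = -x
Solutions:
 g(x) = C1 + Integral(x/cos(x), x)


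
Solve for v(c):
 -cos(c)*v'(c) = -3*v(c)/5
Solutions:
 v(c) = C1*(sin(c) + 1)^(3/10)/(sin(c) - 1)^(3/10)


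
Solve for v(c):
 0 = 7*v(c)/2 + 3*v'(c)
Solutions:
 v(c) = C1*exp(-7*c/6)


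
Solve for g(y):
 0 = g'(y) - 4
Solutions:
 g(y) = C1 + 4*y


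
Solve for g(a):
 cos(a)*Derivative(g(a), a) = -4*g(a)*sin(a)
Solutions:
 g(a) = C1*cos(a)^4


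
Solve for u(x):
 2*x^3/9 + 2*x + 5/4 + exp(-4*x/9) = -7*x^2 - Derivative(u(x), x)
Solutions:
 u(x) = C1 - x^4/18 - 7*x^3/3 - x^2 - 5*x/4 + 9*exp(-4*x/9)/4


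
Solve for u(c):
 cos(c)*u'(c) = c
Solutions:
 u(c) = C1 + Integral(c/cos(c), c)


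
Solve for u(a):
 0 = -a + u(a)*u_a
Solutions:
 u(a) = -sqrt(C1 + a^2)
 u(a) = sqrt(C1 + a^2)


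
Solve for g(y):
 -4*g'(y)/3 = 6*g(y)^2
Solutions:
 g(y) = 2/(C1 + 9*y)


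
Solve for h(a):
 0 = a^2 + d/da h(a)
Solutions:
 h(a) = C1 - a^3/3


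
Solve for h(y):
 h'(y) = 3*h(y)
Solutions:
 h(y) = C1*exp(3*y)


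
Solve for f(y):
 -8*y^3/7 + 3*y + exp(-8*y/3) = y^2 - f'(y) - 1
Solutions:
 f(y) = C1 + 2*y^4/7 + y^3/3 - 3*y^2/2 - y + 3*exp(-8*y/3)/8


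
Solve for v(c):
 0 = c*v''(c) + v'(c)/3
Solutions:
 v(c) = C1 + C2*c^(2/3)


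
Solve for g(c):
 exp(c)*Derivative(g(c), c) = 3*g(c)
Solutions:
 g(c) = C1*exp(-3*exp(-c))


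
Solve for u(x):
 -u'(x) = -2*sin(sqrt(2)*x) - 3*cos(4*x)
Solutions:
 u(x) = C1 + 3*sin(4*x)/4 - sqrt(2)*cos(sqrt(2)*x)


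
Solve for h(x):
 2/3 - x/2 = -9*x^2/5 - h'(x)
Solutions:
 h(x) = C1 - 3*x^3/5 + x^2/4 - 2*x/3


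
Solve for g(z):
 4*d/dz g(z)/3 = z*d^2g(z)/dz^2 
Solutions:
 g(z) = C1 + C2*z^(7/3)


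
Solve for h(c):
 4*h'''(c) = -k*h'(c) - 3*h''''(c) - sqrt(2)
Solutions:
 h(c) = C1 + C2*exp(-c*(2^(2/3)*(243*k + sqrt((243*k + 128)^2 - 16384) + 128)^(1/3) + 8 + 32*2^(1/3)/(243*k + sqrt((243*k + 128)^2 - 16384) + 128)^(1/3))/18) + C3*exp(c*(2^(2/3)*(243*k + sqrt((243*k + 128)^2 - 16384) + 128)^(1/3) - 2^(2/3)*sqrt(3)*I*(243*k + sqrt((243*k + 128)^2 - 16384) + 128)^(1/3) - 16 - 128*2^(1/3)/((-1 + sqrt(3)*I)*(243*k + sqrt((243*k + 128)^2 - 16384) + 128)^(1/3)))/36) + C4*exp(c*(2^(2/3)*(243*k + sqrt((243*k + 128)^2 - 16384) + 128)^(1/3) + 2^(2/3)*sqrt(3)*I*(243*k + sqrt((243*k + 128)^2 - 16384) + 128)^(1/3) - 16 + 128*2^(1/3)/((1 + sqrt(3)*I)*(243*k + sqrt((243*k + 128)^2 - 16384) + 128)^(1/3)))/36) - sqrt(2)*c/k


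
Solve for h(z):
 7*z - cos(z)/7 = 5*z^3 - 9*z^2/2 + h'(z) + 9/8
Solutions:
 h(z) = C1 - 5*z^4/4 + 3*z^3/2 + 7*z^2/2 - 9*z/8 - sin(z)/7


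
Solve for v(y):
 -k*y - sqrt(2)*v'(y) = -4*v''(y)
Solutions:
 v(y) = C1 + C2*exp(sqrt(2)*y/4) - sqrt(2)*k*y^2/4 - 2*k*y


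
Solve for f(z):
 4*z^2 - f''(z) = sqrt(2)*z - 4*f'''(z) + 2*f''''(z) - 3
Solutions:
 f(z) = C1 + C2*z + C3*exp(z*(1 - sqrt(2)/2)) + C4*exp(z*(sqrt(2)/2 + 1)) + z^4/3 + z^3*(32 - sqrt(2))/6 + z^2*(115/2 - 2*sqrt(2))


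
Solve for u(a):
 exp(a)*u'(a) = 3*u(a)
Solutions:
 u(a) = C1*exp(-3*exp(-a))


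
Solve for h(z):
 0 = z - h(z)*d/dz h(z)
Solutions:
 h(z) = -sqrt(C1 + z^2)
 h(z) = sqrt(C1 + z^2)


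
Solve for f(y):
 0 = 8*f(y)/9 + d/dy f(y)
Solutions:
 f(y) = C1*exp(-8*y/9)


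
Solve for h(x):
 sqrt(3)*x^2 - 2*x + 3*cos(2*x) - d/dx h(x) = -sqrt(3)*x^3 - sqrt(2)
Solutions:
 h(x) = C1 + sqrt(3)*x^4/4 + sqrt(3)*x^3/3 - x^2 + sqrt(2)*x + 3*sin(2*x)/2


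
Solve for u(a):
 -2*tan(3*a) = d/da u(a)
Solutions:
 u(a) = C1 + 2*log(cos(3*a))/3


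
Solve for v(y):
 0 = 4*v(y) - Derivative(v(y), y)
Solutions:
 v(y) = C1*exp(4*y)


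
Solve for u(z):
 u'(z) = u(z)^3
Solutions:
 u(z) = -sqrt(2)*sqrt(-1/(C1 + z))/2
 u(z) = sqrt(2)*sqrt(-1/(C1 + z))/2


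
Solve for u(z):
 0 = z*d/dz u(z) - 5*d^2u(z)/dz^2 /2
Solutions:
 u(z) = C1 + C2*erfi(sqrt(5)*z/5)


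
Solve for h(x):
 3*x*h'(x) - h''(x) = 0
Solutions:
 h(x) = C1 + C2*erfi(sqrt(6)*x/2)


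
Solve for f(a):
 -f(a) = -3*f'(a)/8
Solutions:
 f(a) = C1*exp(8*a/3)


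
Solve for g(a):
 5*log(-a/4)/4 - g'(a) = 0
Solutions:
 g(a) = C1 + 5*a*log(-a)/4 + 5*a*(-2*log(2) - 1)/4


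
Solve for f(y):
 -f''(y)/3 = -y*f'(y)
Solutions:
 f(y) = C1 + C2*erfi(sqrt(6)*y/2)


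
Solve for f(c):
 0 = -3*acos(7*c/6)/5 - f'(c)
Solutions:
 f(c) = C1 - 3*c*acos(7*c/6)/5 + 3*sqrt(36 - 49*c^2)/35


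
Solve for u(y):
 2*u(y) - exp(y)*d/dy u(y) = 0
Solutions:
 u(y) = C1*exp(-2*exp(-y))


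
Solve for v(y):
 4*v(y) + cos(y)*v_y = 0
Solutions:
 v(y) = C1*(sin(y)^2 - 2*sin(y) + 1)/(sin(y)^2 + 2*sin(y) + 1)


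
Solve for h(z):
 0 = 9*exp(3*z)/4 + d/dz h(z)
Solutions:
 h(z) = C1 - 3*exp(3*z)/4


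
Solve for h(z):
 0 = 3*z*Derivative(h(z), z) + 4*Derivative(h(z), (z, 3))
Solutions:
 h(z) = C1 + Integral(C2*airyai(-6^(1/3)*z/2) + C3*airybi(-6^(1/3)*z/2), z)


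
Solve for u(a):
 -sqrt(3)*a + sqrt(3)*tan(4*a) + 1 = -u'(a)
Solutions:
 u(a) = C1 + sqrt(3)*a^2/2 - a + sqrt(3)*log(cos(4*a))/4


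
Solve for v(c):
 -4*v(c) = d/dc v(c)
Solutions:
 v(c) = C1*exp(-4*c)


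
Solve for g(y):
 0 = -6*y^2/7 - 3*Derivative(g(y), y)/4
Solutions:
 g(y) = C1 - 8*y^3/21


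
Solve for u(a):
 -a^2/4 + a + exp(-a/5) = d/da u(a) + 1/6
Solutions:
 u(a) = C1 - a^3/12 + a^2/2 - a/6 - 5*exp(-a/5)


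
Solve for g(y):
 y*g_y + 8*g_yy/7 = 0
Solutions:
 g(y) = C1 + C2*erf(sqrt(7)*y/4)


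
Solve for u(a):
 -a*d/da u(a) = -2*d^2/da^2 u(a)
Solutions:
 u(a) = C1 + C2*erfi(a/2)


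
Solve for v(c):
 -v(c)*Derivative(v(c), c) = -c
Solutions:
 v(c) = -sqrt(C1 + c^2)
 v(c) = sqrt(C1 + c^2)


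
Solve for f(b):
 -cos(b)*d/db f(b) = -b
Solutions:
 f(b) = C1 + Integral(b/cos(b), b)


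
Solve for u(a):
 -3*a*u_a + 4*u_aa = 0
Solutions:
 u(a) = C1 + C2*erfi(sqrt(6)*a/4)


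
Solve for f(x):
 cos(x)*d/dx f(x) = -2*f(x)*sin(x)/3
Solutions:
 f(x) = C1*cos(x)^(2/3)


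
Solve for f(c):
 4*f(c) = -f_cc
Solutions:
 f(c) = C1*sin(2*c) + C2*cos(2*c)


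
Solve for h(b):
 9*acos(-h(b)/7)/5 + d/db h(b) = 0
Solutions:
 Integral(1/acos(-_y/7), (_y, h(b))) = C1 - 9*b/5


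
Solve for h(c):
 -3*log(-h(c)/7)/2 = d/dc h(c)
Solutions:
 2*Integral(1/(log(-_y) - log(7)), (_y, h(c)))/3 = C1 - c


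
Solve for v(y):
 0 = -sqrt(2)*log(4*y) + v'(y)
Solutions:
 v(y) = C1 + sqrt(2)*y*log(y) - sqrt(2)*y + 2*sqrt(2)*y*log(2)


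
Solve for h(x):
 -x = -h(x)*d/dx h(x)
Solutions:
 h(x) = -sqrt(C1 + x^2)
 h(x) = sqrt(C1 + x^2)


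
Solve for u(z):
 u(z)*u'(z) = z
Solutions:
 u(z) = -sqrt(C1 + z^2)
 u(z) = sqrt(C1 + z^2)


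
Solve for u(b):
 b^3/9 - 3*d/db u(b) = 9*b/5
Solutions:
 u(b) = C1 + b^4/108 - 3*b^2/10


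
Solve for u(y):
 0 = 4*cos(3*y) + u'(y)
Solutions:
 u(y) = C1 - 4*sin(3*y)/3


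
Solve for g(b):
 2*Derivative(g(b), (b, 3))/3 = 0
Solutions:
 g(b) = C1 + C2*b + C3*b^2


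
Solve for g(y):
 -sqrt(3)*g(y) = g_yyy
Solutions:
 g(y) = C3*exp(-3^(1/6)*y) + (C1*sin(3^(2/3)*y/2) + C2*cos(3^(2/3)*y/2))*exp(3^(1/6)*y/2)


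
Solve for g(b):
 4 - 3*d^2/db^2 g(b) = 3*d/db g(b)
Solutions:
 g(b) = C1 + C2*exp(-b) + 4*b/3


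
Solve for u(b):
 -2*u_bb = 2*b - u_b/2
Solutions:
 u(b) = C1 + C2*exp(b/4) + 2*b^2 + 16*b


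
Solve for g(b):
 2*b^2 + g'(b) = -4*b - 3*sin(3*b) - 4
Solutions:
 g(b) = C1 - 2*b^3/3 - 2*b^2 - 4*b + cos(3*b)


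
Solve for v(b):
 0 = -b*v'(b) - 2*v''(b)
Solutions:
 v(b) = C1 + C2*erf(b/2)


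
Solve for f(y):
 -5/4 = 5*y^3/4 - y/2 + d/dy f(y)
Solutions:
 f(y) = C1 - 5*y^4/16 + y^2/4 - 5*y/4


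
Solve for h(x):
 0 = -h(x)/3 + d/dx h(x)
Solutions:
 h(x) = C1*exp(x/3)


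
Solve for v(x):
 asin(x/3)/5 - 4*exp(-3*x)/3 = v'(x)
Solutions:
 v(x) = C1 + x*asin(x/3)/5 + sqrt(9 - x^2)/5 + 4*exp(-3*x)/9


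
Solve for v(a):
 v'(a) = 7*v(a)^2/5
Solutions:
 v(a) = -5/(C1 + 7*a)


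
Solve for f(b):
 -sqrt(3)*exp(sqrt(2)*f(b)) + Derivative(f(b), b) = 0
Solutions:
 f(b) = sqrt(2)*(2*log(-1/(C1 + sqrt(3)*b)) - log(2))/4


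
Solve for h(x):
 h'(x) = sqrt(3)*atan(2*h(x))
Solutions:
 Integral(1/atan(2*_y), (_y, h(x))) = C1 + sqrt(3)*x


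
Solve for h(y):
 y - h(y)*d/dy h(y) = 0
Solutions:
 h(y) = -sqrt(C1 + y^2)
 h(y) = sqrt(C1 + y^2)


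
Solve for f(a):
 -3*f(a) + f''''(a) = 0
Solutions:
 f(a) = C1*exp(-3^(1/4)*a) + C2*exp(3^(1/4)*a) + C3*sin(3^(1/4)*a) + C4*cos(3^(1/4)*a)


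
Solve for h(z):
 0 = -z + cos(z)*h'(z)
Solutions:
 h(z) = C1 + Integral(z/cos(z), z)


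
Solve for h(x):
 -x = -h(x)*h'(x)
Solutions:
 h(x) = -sqrt(C1 + x^2)
 h(x) = sqrt(C1 + x^2)


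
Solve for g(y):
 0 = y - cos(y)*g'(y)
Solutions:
 g(y) = C1 + Integral(y/cos(y), y)


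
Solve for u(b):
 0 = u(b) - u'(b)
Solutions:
 u(b) = C1*exp(b)


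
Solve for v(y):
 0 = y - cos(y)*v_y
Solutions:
 v(y) = C1 + Integral(y/cos(y), y)


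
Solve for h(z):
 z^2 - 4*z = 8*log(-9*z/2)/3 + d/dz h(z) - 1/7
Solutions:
 h(z) = C1 + z^3/3 - 2*z^2 - 8*z*log(-z)/3 + z*(-6*log(3) + 2*log(6)/3 + 2*log(2) + 59/21)


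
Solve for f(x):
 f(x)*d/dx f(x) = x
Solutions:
 f(x) = -sqrt(C1 + x^2)
 f(x) = sqrt(C1 + x^2)


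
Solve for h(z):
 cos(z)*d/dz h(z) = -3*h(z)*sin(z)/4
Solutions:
 h(z) = C1*cos(z)^(3/4)


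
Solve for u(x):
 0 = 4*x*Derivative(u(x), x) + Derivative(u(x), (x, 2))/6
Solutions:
 u(x) = C1 + C2*erf(2*sqrt(3)*x)


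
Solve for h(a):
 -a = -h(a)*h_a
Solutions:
 h(a) = -sqrt(C1 + a^2)
 h(a) = sqrt(C1 + a^2)


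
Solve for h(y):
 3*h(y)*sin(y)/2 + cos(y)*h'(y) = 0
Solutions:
 h(y) = C1*cos(y)^(3/2)


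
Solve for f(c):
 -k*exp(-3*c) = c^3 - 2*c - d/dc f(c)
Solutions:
 f(c) = C1 + c^4/4 - c^2 - k*exp(-3*c)/3


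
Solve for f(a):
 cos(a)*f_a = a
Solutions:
 f(a) = C1 + Integral(a/cos(a), a)


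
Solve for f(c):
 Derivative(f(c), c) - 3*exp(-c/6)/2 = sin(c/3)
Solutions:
 f(c) = C1 - 3*cos(c/3) - 9*exp(-c/6)


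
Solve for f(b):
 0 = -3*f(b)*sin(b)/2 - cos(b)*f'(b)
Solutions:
 f(b) = C1*cos(b)^(3/2)


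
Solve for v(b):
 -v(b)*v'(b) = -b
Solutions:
 v(b) = -sqrt(C1 + b^2)
 v(b) = sqrt(C1 + b^2)


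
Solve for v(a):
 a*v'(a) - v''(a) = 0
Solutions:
 v(a) = C1 + C2*erfi(sqrt(2)*a/2)


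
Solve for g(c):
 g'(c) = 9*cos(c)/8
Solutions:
 g(c) = C1 + 9*sin(c)/8


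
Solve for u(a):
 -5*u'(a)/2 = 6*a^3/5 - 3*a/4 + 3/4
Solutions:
 u(a) = C1 - 3*a^4/25 + 3*a^2/20 - 3*a/10


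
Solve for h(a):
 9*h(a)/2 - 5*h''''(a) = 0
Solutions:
 h(a) = C1*exp(-10^(3/4)*sqrt(3)*a/10) + C2*exp(10^(3/4)*sqrt(3)*a/10) + C3*sin(10^(3/4)*sqrt(3)*a/10) + C4*cos(10^(3/4)*sqrt(3)*a/10)


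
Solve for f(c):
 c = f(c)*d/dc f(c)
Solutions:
 f(c) = -sqrt(C1 + c^2)
 f(c) = sqrt(C1 + c^2)


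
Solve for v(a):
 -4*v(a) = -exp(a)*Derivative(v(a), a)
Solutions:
 v(a) = C1*exp(-4*exp(-a))


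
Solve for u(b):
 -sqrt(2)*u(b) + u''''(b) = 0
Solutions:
 u(b) = C1*exp(-2^(1/8)*b) + C2*exp(2^(1/8)*b) + C3*sin(2^(1/8)*b) + C4*cos(2^(1/8)*b)


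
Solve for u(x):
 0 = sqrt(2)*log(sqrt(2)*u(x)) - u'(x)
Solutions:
 -sqrt(2)*Integral(1/(2*log(_y) + log(2)), (_y, u(x))) = C1 - x


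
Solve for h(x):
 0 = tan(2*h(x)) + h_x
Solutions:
 h(x) = -asin(C1*exp(-2*x))/2 + pi/2
 h(x) = asin(C1*exp(-2*x))/2


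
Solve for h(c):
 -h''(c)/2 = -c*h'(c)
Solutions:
 h(c) = C1 + C2*erfi(c)


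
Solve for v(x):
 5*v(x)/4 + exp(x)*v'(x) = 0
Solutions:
 v(x) = C1*exp(5*exp(-x)/4)


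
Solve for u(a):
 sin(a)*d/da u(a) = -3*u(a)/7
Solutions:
 u(a) = C1*(cos(a) + 1)^(3/14)/(cos(a) - 1)^(3/14)


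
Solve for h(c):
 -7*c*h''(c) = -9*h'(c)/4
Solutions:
 h(c) = C1 + C2*c^(37/28)


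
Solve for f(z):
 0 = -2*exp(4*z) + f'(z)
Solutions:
 f(z) = C1 + exp(4*z)/2


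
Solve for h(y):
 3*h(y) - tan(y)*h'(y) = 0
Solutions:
 h(y) = C1*sin(y)^3


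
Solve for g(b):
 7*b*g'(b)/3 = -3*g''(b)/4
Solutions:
 g(b) = C1 + C2*erf(sqrt(14)*b/3)


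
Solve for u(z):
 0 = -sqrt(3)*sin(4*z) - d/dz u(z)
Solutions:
 u(z) = C1 + sqrt(3)*cos(4*z)/4


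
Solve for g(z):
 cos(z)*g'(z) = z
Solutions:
 g(z) = C1 + Integral(z/cos(z), z)


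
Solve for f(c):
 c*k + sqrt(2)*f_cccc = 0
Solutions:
 f(c) = C1 + C2*c + C3*c^2 + C4*c^3 - sqrt(2)*c^5*k/240


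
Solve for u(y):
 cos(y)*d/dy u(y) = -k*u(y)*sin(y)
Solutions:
 u(y) = C1*exp(k*log(cos(y)))


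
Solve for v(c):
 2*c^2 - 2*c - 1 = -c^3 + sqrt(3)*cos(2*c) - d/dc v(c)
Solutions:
 v(c) = C1 - c^4/4 - 2*c^3/3 + c^2 + c + sqrt(3)*sin(2*c)/2


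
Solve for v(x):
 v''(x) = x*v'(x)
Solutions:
 v(x) = C1 + C2*erfi(sqrt(2)*x/2)


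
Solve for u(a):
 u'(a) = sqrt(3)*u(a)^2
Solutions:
 u(a) = -1/(C1 + sqrt(3)*a)


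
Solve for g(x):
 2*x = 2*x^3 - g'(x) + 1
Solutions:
 g(x) = C1 + x^4/2 - x^2 + x


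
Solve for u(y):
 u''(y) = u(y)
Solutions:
 u(y) = C1*exp(-y) + C2*exp(y)


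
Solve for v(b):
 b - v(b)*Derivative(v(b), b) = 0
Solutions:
 v(b) = -sqrt(C1 + b^2)
 v(b) = sqrt(C1 + b^2)


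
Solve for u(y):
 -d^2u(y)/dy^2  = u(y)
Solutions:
 u(y) = C1*sin(y) + C2*cos(y)


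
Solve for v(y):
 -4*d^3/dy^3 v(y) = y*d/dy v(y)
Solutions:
 v(y) = C1 + Integral(C2*airyai(-2^(1/3)*y/2) + C3*airybi(-2^(1/3)*y/2), y)


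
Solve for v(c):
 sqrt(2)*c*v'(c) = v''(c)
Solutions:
 v(c) = C1 + C2*erfi(2^(3/4)*c/2)


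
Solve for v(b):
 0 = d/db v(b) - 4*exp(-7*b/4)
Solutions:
 v(b) = C1 - 16*exp(-7*b/4)/7


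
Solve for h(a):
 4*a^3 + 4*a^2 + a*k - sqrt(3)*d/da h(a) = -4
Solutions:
 h(a) = C1 + sqrt(3)*a^4/3 + 4*sqrt(3)*a^3/9 + sqrt(3)*a^2*k/6 + 4*sqrt(3)*a/3


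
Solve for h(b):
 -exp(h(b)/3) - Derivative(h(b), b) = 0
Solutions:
 h(b) = 3*log(1/(C1 + b)) + 3*log(3)


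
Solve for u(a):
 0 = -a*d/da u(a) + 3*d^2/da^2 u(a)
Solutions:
 u(a) = C1 + C2*erfi(sqrt(6)*a/6)


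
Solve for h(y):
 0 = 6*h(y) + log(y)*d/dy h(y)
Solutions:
 h(y) = C1*exp(-6*li(y))


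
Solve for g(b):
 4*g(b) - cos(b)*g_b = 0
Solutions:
 g(b) = C1*(sin(b)^2 + 2*sin(b) + 1)/(sin(b)^2 - 2*sin(b) + 1)


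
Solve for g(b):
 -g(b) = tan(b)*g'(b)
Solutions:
 g(b) = C1/sin(b)


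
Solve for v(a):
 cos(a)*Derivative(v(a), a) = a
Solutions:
 v(a) = C1 + Integral(a/cos(a), a)


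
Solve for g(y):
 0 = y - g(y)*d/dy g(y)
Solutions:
 g(y) = -sqrt(C1 + y^2)
 g(y) = sqrt(C1 + y^2)


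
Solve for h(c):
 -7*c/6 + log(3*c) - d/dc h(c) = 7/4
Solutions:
 h(c) = C1 - 7*c^2/12 + c*log(c) - 11*c/4 + c*log(3)


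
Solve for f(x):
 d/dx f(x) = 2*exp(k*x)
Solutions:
 f(x) = C1 + 2*exp(k*x)/k


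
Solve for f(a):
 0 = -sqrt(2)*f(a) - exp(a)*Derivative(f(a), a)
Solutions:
 f(a) = C1*exp(sqrt(2)*exp(-a))


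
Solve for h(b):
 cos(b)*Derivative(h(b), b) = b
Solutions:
 h(b) = C1 + Integral(b/cos(b), b)


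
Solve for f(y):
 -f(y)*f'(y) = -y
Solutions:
 f(y) = -sqrt(C1 + y^2)
 f(y) = sqrt(C1 + y^2)


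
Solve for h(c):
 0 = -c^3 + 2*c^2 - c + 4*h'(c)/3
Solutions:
 h(c) = C1 + 3*c^4/16 - c^3/2 + 3*c^2/8


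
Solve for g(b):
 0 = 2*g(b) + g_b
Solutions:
 g(b) = C1*exp(-2*b)


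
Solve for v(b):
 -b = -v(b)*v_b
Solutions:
 v(b) = -sqrt(C1 + b^2)
 v(b) = sqrt(C1 + b^2)


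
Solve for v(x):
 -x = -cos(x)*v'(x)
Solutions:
 v(x) = C1 + Integral(x/cos(x), x)


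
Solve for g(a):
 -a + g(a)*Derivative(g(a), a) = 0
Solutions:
 g(a) = -sqrt(C1 + a^2)
 g(a) = sqrt(C1 + a^2)


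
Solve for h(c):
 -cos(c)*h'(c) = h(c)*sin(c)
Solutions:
 h(c) = C1*cos(c)


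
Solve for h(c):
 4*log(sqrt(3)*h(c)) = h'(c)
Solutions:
 -Integral(1/(2*log(_y) + log(3)), (_y, h(c)))/2 = C1 - c


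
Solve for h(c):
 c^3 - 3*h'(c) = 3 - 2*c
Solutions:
 h(c) = C1 + c^4/12 + c^2/3 - c


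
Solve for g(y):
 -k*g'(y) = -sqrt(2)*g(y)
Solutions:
 g(y) = C1*exp(sqrt(2)*y/k)


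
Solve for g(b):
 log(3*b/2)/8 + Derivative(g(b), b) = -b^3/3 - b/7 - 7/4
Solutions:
 g(b) = C1 - b^4/12 - b^2/14 - b*log(b)/8 - 13*b/8 - b*log(3)/8 + b*log(2)/8


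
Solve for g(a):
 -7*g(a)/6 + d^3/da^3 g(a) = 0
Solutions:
 g(a) = C3*exp(6^(2/3)*7^(1/3)*a/6) + (C1*sin(2^(2/3)*3^(1/6)*7^(1/3)*a/4) + C2*cos(2^(2/3)*3^(1/6)*7^(1/3)*a/4))*exp(-6^(2/3)*7^(1/3)*a/12)


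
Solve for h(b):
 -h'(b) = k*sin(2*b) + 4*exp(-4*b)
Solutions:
 h(b) = C1 + k*cos(2*b)/2 + exp(-4*b)


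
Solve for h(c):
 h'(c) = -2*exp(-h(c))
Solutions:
 h(c) = log(C1 - 2*c)


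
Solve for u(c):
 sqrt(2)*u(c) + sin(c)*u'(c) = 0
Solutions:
 u(c) = C1*(cos(c) + 1)^(sqrt(2)/2)/(cos(c) - 1)^(sqrt(2)/2)


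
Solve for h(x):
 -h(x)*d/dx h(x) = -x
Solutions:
 h(x) = -sqrt(C1 + x^2)
 h(x) = sqrt(C1 + x^2)


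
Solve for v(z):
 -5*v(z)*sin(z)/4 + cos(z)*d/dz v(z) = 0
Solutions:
 v(z) = C1/cos(z)^(5/4)


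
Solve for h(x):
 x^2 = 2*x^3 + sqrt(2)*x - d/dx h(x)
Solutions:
 h(x) = C1 + x^4/2 - x^3/3 + sqrt(2)*x^2/2


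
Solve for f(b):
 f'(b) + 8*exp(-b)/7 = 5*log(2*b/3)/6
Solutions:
 f(b) = C1 + 5*b*log(b)/6 + 5*b*(-log(3) - 1 + log(2))/6 + 8*exp(-b)/7


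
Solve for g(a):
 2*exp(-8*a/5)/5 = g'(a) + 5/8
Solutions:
 g(a) = C1 - 5*a/8 - exp(-8*a/5)/4


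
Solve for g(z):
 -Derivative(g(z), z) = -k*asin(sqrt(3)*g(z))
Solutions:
 Integral(1/asin(sqrt(3)*_y), (_y, g(z))) = C1 + k*z


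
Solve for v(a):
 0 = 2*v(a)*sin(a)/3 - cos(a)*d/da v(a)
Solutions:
 v(a) = C1/cos(a)^(2/3)


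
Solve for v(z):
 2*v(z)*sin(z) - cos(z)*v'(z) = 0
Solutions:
 v(z) = C1/cos(z)^2


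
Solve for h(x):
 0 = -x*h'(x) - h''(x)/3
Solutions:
 h(x) = C1 + C2*erf(sqrt(6)*x/2)


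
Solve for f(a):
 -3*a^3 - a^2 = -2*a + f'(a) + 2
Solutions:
 f(a) = C1 - 3*a^4/4 - a^3/3 + a^2 - 2*a


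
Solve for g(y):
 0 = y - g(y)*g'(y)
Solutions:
 g(y) = -sqrt(C1 + y^2)
 g(y) = sqrt(C1 + y^2)


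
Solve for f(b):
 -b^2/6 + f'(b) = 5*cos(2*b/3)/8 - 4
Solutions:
 f(b) = C1 + b^3/18 - 4*b + 15*sin(2*b/3)/16


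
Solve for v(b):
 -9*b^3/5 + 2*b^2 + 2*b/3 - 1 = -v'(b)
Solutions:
 v(b) = C1 + 9*b^4/20 - 2*b^3/3 - b^2/3 + b


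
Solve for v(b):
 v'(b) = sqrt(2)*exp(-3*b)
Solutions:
 v(b) = C1 - sqrt(2)*exp(-3*b)/3


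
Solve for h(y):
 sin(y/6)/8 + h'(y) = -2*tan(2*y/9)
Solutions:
 h(y) = C1 + 9*log(cos(2*y/9)) + 3*cos(y/6)/4


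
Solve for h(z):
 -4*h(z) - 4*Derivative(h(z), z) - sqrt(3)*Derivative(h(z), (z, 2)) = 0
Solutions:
 h(z) = (C1*sin(2*sqrt(3)*z*sqrt(-1 + sqrt(3))/3) + C2*cos(2*sqrt(3)*z*sqrt(-1 + sqrt(3))/3))*exp(-2*sqrt(3)*z/3)


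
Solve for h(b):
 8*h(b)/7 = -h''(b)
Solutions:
 h(b) = C1*sin(2*sqrt(14)*b/7) + C2*cos(2*sqrt(14)*b/7)


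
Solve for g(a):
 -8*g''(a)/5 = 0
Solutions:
 g(a) = C1 + C2*a


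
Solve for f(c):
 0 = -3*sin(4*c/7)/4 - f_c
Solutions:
 f(c) = C1 + 21*cos(4*c/7)/16


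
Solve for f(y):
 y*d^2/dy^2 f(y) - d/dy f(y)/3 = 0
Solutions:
 f(y) = C1 + C2*y^(4/3)


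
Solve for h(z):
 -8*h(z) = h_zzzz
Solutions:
 h(z) = (C1*sin(2^(1/4)*z) + C2*cos(2^(1/4)*z))*exp(-2^(1/4)*z) + (C3*sin(2^(1/4)*z) + C4*cos(2^(1/4)*z))*exp(2^(1/4)*z)


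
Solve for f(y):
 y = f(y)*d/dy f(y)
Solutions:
 f(y) = -sqrt(C1 + y^2)
 f(y) = sqrt(C1 + y^2)


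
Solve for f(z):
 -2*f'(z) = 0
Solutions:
 f(z) = C1


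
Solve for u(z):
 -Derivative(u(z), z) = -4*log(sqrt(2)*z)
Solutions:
 u(z) = C1 + 4*z*log(z) - 4*z + z*log(4)


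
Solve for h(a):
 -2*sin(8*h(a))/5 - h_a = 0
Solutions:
 2*a/5 + log(cos(8*h(a)) - 1)/16 - log(cos(8*h(a)) + 1)/16 = C1


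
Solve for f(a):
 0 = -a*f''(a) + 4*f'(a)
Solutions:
 f(a) = C1 + C2*a^5


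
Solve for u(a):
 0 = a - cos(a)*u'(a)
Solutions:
 u(a) = C1 + Integral(a/cos(a), a)


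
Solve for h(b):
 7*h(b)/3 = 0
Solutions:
 h(b) = 0


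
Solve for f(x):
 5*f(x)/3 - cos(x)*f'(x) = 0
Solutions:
 f(x) = C1*(sin(x) + 1)^(5/6)/(sin(x) - 1)^(5/6)


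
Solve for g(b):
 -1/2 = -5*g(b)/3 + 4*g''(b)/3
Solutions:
 g(b) = C1*exp(-sqrt(5)*b/2) + C2*exp(sqrt(5)*b/2) + 3/10


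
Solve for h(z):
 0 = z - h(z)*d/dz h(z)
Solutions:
 h(z) = -sqrt(C1 + z^2)
 h(z) = sqrt(C1 + z^2)


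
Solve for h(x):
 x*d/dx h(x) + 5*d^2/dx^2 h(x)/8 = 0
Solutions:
 h(x) = C1 + C2*erf(2*sqrt(5)*x/5)


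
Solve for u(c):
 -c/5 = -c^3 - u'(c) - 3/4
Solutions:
 u(c) = C1 - c^4/4 + c^2/10 - 3*c/4


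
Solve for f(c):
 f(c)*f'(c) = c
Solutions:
 f(c) = -sqrt(C1 + c^2)
 f(c) = sqrt(C1 + c^2)


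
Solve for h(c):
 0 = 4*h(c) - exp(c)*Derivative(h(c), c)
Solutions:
 h(c) = C1*exp(-4*exp(-c))


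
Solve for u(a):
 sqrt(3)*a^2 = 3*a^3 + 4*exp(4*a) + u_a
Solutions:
 u(a) = C1 - 3*a^4/4 + sqrt(3)*a^3/3 - exp(4*a)


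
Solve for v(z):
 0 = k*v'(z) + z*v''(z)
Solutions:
 v(z) = C1 + z^(1 - re(k))*(C2*sin(log(z)*Abs(im(k))) + C3*cos(log(z)*im(k)))


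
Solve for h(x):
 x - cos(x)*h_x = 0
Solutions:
 h(x) = C1 + Integral(x/cos(x), x)


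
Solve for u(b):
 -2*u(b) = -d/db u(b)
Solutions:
 u(b) = C1*exp(2*b)


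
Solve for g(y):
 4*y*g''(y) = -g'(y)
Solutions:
 g(y) = C1 + C2*y^(3/4)


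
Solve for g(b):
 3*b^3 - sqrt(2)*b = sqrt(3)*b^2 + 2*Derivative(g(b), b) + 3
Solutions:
 g(b) = C1 + 3*b^4/8 - sqrt(3)*b^3/6 - sqrt(2)*b^2/4 - 3*b/2


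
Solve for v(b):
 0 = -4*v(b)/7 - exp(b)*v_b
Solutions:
 v(b) = C1*exp(4*exp(-b)/7)


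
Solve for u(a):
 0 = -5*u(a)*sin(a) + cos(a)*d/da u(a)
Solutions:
 u(a) = C1/cos(a)^5


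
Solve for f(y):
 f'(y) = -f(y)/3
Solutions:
 f(y) = C1*exp(-y/3)


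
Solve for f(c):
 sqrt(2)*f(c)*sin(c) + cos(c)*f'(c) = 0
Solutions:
 f(c) = C1*cos(c)^(sqrt(2))


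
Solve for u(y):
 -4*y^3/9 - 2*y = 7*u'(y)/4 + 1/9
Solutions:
 u(y) = C1 - 4*y^4/63 - 4*y^2/7 - 4*y/63


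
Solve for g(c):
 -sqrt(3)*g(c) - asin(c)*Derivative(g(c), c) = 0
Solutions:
 g(c) = C1*exp(-sqrt(3)*Integral(1/asin(c), c))


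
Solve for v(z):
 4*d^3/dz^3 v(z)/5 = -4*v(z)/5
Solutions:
 v(z) = C3*exp(-z) + (C1*sin(sqrt(3)*z/2) + C2*cos(sqrt(3)*z/2))*exp(z/2)
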